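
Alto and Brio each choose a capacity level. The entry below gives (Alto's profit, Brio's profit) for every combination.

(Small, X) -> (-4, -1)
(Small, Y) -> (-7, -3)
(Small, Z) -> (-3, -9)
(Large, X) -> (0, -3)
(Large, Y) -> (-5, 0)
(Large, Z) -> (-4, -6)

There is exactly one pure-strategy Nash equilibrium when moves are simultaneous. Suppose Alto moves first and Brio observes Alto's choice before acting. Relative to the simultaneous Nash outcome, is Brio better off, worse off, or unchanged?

worse off

Backward induction with Alto moving first.
- Small: Brio compares -1, -3, -9 and picks X; Alto would get -4.
- Large: Brio compares -3, 0, -6 and picks Y; Alto would get -5.
Among -4, -5, the best is -4 at Small. Subgame-perfect outcome: (Small, X) with payoffs (-4, -1).
Under simultaneous play:
Alto's best replies: X→Large; Y→Large; Z→Small.
Brio's best replies: Small→X; Large→Y.
Only (Large, Y) has each player best-responding; Nash payoffs (-5, 0).
Brio earns -1 sequentially versus 0 at the Nash outcome: worse off.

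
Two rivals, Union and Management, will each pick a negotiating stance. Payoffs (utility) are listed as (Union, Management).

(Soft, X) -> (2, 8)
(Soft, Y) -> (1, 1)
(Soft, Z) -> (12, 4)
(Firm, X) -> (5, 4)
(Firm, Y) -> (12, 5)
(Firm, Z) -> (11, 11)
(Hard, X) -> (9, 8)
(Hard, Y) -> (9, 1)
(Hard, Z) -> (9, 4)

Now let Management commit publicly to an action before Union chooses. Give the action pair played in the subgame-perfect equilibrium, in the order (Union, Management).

(Hard, X)

Union best-responds to each possible Management move:
- X: BR = Hard, leader payoff 8.
- Y: BR = Firm, leader payoff 5.
- Z: BR = Soft, leader payoff 4.
Among 8, 5, 4, the best is 8 at X. Subgame-perfect outcome: (Hard, X) with payoffs (9, 8).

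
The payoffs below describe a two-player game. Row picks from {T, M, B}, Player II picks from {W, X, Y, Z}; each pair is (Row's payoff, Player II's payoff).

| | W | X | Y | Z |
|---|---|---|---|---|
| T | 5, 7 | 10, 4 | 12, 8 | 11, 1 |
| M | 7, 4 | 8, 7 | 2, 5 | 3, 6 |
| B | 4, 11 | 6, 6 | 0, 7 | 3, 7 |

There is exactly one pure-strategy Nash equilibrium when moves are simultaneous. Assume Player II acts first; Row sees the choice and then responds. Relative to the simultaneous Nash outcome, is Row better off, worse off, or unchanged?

unchanged

Row best-responds to each possible Player II move:
- W: BR = M, leader payoff 4.
- X: BR = T, leader payoff 4.
- Y: BR = T, leader payoff 8.
- Z: BR = T, leader payoff 1.
Player II's induced payoffs are 4, 4, 8, 1, so Player II commits to Y. Subgame-perfect outcome: (T, Y) with payoffs (12, 8).
Now find the simultaneous Nash equilibrium.
Row's best replies: W→M; X→T; Y→T; Z→T.
Player II's best replies: T→Y; M→X; B→W.
The unique mutual best reply is (T, Y), giving (12, 8).
Row earns 12 sequentially versus 12 at the Nash outcome: unchanged.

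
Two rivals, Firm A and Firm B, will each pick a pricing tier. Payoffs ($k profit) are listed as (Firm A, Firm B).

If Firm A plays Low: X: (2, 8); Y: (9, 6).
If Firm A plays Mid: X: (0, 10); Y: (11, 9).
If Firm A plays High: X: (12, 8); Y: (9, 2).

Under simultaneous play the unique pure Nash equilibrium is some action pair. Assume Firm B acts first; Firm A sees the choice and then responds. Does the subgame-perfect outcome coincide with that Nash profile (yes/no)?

no

Backward induction with Firm B moving first.
- X: Firm A compares 2, 0, 12 and picks High; Firm B would get 8.
- Y: Firm A compares 9, 11, 9 and picks Mid; Firm B would get 9.
Firm B's induced payoffs are 8, 9, so Firm B commits to Y. Subgame-perfect outcome: (Mid, Y) with payoffs (11, 9).
Under simultaneous play:
Firm A's best replies: X→High; Y→Mid.
Firm B's best replies: Low→X; Mid→X; High→X.
Only (High, X) has each player best-responding; Nash payoffs (12, 8).
Sequential outcome (Mid, Y) differs from the Nash profile (High, X).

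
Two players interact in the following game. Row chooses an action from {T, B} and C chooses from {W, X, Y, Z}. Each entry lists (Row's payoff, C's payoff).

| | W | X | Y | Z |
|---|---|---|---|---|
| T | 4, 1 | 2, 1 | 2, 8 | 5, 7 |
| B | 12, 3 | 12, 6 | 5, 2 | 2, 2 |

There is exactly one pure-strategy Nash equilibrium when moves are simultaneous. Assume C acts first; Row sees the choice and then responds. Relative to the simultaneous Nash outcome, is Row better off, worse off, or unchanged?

worse off

Backward induction with C moving first.
- W: BR = B, leader payoff 3.
- X: BR = B, leader payoff 6.
- Y: BR = B, leader payoff 2.
- Z: BR = T, leader payoff 7.
Maximizing over 3, 6, 2, 7, C chooses Z. Subgame-perfect outcome: (T, Z) with payoffs (5, 7).
Under simultaneous play:
Row's best replies: W→B; X→B; Y→B; Z→T.
C's best replies: T→Y; B→X.
The unique mutual best reply is (B, X), giving (12, 6).
Row earns 5 sequentially versus 12 at the Nash outcome: worse off.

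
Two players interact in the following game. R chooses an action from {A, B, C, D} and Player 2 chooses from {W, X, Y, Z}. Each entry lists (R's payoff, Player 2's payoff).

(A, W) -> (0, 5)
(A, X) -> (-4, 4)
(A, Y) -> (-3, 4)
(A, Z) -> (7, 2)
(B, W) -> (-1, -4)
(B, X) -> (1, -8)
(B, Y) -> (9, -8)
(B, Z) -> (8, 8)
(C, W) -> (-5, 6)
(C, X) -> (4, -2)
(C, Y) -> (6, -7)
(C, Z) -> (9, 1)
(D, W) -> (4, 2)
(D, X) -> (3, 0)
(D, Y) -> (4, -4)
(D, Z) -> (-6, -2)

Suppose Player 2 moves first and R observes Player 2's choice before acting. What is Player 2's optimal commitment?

Backward induction with Player 2 moving first.
- W: R compares 0, -1, -5, 4 and picks D; Player 2 would get 2.
- X: R compares -4, 1, 4, 3 and picks C; Player 2 would get -2.
- Y: R compares -3, 9, 6, 4 and picks B; Player 2 would get -8.
- Z: R compares 7, 8, 9, -6 and picks C; Player 2 would get 1.
Player 2's induced payoffs are 2, -2, -8, 1, so Player 2 commits to W. Subgame-perfect outcome: (D, W) with payoffs (4, 2).

W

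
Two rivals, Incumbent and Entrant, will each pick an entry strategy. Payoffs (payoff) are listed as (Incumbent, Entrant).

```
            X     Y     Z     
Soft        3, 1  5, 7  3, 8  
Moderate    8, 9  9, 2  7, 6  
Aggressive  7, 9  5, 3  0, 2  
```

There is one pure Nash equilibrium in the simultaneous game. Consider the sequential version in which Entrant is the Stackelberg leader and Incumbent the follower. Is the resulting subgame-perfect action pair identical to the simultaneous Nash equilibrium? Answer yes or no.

Incumbent best-responds to each possible Entrant move:
- X: BR = Moderate, leader payoff 9.
- Y: BR = Moderate, leader payoff 2.
- Z: BR = Moderate, leader payoff 6.
Entrant's induced payoffs are 9, 2, 6, so Entrant commits to X. Subgame-perfect outcome: (Moderate, X) with payoffs (8, 9).
For the simultaneous game, intersect best replies.
Incumbent's best replies: X→Moderate; Y→Moderate; Z→Moderate.
Entrant's best replies: Soft→Z; Moderate→X; Aggressive→X.
Only (Moderate, X) has each player best-responding; Nash payoffs (8, 9).
Sequential outcome (Moderate, X) coincides with the Nash profile (Moderate, X).

yes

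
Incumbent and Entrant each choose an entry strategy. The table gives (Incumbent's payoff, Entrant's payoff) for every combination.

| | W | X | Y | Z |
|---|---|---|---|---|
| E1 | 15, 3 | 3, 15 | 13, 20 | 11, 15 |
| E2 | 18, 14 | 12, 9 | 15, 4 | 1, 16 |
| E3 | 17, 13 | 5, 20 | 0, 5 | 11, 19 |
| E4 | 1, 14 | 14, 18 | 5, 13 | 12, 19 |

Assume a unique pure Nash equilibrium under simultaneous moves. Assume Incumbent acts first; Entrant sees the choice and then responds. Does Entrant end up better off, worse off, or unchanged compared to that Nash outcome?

better off

Entrant best-responds to each possible Incumbent move:
- E1 → Entrant plays Y (best of 3, 15, 20, 15); Incumbent gets 13.
- E2 → Entrant plays Z (best of 14, 9, 4, 16); Incumbent gets 1.
- E3 → Entrant plays X (best of 13, 20, 5, 19); Incumbent gets 5.
- E4 → Entrant plays Z (best of 14, 18, 13, 19); Incumbent gets 12.
Maximizing over 13, 1, 5, 12, Incumbent chooses E1. Subgame-perfect outcome: (E1, Y) with payoffs (13, 20).
Now find the simultaneous Nash equilibrium.
Incumbent's best replies: W→E2; X→E4; Y→E2; Z→E4.
Entrant's best replies: E1→Y; E2→Z; E3→X; E4→Z.
The unique mutual best reply is (E4, Z), giving (12, 19).
Entrant earns 20 sequentially versus 19 at the Nash outcome: better off.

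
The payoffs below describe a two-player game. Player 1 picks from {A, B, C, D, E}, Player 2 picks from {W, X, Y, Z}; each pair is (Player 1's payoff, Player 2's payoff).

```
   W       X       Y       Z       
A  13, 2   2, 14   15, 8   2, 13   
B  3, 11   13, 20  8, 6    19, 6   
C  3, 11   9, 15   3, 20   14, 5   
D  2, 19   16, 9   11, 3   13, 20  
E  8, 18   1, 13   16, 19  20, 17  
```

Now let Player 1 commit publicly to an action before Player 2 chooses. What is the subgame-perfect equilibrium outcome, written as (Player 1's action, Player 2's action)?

(E, Y)

Solve by backward induction (Player 1 leads).
- A → Player 2 plays X (best of 2, 14, 8, 13); Player 1 gets 2.
- B → Player 2 plays X (best of 11, 20, 6, 6); Player 1 gets 13.
- C → Player 2 plays Y (best of 11, 15, 20, 5); Player 1 gets 3.
- D → Player 2 plays Z (best of 19, 9, 3, 20); Player 1 gets 13.
- E → Player 2 plays Y (best of 18, 13, 19, 17); Player 1 gets 16.
Maximizing over 2, 13, 3, 13, 16, Player 1 chooses E. Subgame-perfect outcome: (E, Y) with payoffs (16, 19).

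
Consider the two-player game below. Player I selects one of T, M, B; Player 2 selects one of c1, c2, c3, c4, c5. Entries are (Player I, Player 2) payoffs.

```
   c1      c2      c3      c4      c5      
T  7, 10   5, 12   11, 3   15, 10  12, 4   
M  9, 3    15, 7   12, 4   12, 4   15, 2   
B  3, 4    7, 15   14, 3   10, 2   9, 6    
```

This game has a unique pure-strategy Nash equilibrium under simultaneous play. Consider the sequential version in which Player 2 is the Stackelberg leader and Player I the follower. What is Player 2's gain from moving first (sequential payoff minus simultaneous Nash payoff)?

3

Player I best-responds to each possible Player 2 move:
- c1: BR = M, leader payoff 3.
- c2: BR = M, leader payoff 7.
- c3: BR = B, leader payoff 3.
- c4: BR = T, leader payoff 10.
- c5: BR = M, leader payoff 2.
Player 2's induced payoffs are 3, 7, 3, 10, 2, so Player 2 commits to c4. Subgame-perfect outcome: (T, c4) with payoffs (15, 10).
Under simultaneous play:
Player I's best replies: c1→M; c2→M; c3→B; c4→T; c5→M.
Player 2's best replies: T→c2; M→c2; B→c2.
Only (M, c2) has each player best-responding; Nash payoffs (15, 7).
Player 2's commitment gain: 10 − 7 = 3.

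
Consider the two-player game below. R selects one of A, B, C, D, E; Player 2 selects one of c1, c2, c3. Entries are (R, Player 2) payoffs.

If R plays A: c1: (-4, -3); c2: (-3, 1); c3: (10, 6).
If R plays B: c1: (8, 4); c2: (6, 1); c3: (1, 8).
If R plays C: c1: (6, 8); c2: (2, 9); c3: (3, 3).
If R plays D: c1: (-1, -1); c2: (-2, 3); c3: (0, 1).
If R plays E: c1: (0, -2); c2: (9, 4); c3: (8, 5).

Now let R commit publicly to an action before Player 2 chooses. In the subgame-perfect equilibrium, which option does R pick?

Work backward from Player 2's decision.
- A → Player 2 plays c3 (best of -3, 1, 6); R gets 10.
- B → Player 2 plays c3 (best of 4, 1, 8); R gets 1.
- C → Player 2 plays c2 (best of 8, 9, 3); R gets 2.
- D → Player 2 plays c2 (best of -1, 3, 1); R gets -2.
- E → Player 2 plays c3 (best of -2, 4, 5); R gets 8.
Maximizing over 10, 1, 2, -2, 8, R chooses A. Subgame-perfect outcome: (A, c3) with payoffs (10, 6).

A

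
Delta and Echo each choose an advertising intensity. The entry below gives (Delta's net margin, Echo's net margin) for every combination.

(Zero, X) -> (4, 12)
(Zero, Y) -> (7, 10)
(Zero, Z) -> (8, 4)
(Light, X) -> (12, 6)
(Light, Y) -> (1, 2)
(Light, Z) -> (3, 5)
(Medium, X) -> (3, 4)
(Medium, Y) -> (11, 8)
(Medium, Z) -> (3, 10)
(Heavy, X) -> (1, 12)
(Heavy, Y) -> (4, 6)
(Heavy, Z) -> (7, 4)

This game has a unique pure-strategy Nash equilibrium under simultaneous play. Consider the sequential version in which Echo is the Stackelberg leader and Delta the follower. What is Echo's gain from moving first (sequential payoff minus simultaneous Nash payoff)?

2

Delta best-responds to each possible Echo move:
- X: BR = Light, leader payoff 6.
- Y: BR = Medium, leader payoff 8.
- Z: BR = Zero, leader payoff 4.
Among 6, 8, 4, the best is 8 at Y. Subgame-perfect outcome: (Medium, Y) with payoffs (11, 8).
Under simultaneous play:
Delta's best replies: X→Light; Y→Medium; Z→Zero.
Echo's best replies: Zero→X; Light→X; Medium→Z; Heavy→X.
The unique mutual best reply is (Light, X), giving (12, 6).
Echo's commitment gain: 8 − 6 = 2.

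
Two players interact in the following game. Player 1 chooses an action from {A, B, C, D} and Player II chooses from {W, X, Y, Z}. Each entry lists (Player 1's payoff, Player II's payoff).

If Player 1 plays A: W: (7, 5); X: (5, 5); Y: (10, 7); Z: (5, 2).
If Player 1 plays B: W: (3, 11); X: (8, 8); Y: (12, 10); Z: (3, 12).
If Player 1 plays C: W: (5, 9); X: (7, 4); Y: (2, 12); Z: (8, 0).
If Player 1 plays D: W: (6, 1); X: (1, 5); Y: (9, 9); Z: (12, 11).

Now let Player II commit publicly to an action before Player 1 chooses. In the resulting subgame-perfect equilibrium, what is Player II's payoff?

Backward induction with Player II moving first.
- W: BR = A, leader payoff 5.
- X: BR = B, leader payoff 8.
- Y: BR = B, leader payoff 10.
- Z: BR = D, leader payoff 11.
Maximizing over 5, 8, 10, 11, Player II chooses Z. Subgame-perfect outcome: (D, Z) with payoffs (12, 11).

11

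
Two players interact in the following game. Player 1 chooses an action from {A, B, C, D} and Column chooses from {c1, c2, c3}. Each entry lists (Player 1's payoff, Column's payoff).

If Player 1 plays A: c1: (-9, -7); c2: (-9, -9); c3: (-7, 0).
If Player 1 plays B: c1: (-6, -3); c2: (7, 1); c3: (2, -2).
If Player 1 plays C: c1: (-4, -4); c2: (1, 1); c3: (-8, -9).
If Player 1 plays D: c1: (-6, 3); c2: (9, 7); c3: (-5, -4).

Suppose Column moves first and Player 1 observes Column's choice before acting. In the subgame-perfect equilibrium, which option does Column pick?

c2

Backward induction with Column moving first.
- c1: BR = C, leader payoff -4.
- c2: BR = D, leader payoff 7.
- c3: BR = B, leader payoff -2.
Column's induced payoffs are -4, 7, -2, so Column commits to c2. Subgame-perfect outcome: (D, c2) with payoffs (9, 7).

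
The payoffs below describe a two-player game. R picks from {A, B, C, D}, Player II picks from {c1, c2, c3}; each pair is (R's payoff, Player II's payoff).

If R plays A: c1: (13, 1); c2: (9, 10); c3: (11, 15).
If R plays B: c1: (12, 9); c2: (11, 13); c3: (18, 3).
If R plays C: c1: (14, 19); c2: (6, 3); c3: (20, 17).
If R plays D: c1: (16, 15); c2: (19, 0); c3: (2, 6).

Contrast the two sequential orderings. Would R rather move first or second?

second

If R leads: Player II's best replies are A→c3, B→c2, C→c1, D→c1; R's induced payoffs 11, 11, 14, 16; outcome (D, c1), payoffs (16, 15).
If Player II leads: R's best replies are c1→D, c2→D, c3→C; Player II's induced payoffs 15, 0, 17; outcome (C, c3), payoffs (20, 17).
R gets 16 moving first and 20 moving second, so R prefers to move second.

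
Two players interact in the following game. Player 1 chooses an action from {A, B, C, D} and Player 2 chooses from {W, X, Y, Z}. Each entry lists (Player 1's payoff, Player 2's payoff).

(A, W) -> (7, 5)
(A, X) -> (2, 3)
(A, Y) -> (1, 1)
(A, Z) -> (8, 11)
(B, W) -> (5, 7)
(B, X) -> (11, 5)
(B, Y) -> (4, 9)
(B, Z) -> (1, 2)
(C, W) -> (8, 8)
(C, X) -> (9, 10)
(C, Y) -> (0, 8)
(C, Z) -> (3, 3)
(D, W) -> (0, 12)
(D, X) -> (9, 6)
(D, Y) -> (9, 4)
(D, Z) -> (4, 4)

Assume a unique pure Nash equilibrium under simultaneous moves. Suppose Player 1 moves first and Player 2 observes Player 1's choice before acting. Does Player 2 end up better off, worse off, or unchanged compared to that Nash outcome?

worse off

Solve by backward induction (Player 1 leads).
- A: BR = Z, leader payoff 8.
- B: BR = Y, leader payoff 4.
- C: BR = X, leader payoff 9.
- D: BR = W, leader payoff 0.
Maximizing over 8, 4, 9, 0, Player 1 chooses C. Subgame-perfect outcome: (C, X) with payoffs (9, 10).
Under simultaneous play:
Player 1's best replies: W→C; X→B; Y→D; Z→A.
Player 2's best replies: A→Z; B→Y; C→X; D→W.
Only (A, Z) has each player best-responding; Nash payoffs (8, 11).
Player 2 earns 10 sequentially versus 11 at the Nash outcome: worse off.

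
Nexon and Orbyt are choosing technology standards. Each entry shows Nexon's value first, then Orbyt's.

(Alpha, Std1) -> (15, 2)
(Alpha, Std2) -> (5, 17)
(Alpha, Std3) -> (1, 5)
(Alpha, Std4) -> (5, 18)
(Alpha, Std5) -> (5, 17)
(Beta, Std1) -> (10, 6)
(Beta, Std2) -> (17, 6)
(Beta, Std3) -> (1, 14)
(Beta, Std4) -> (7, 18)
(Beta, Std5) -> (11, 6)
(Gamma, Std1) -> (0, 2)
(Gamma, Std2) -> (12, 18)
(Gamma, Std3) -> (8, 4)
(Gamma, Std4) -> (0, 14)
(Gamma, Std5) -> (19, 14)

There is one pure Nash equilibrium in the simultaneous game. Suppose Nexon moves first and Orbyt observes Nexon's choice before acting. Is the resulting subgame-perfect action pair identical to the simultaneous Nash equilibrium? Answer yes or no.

Work backward from Orbyt's decision.
- Alpha → Orbyt plays Std4 (best of 2, 17, 5, 18, 17); Nexon gets 5.
- Beta → Orbyt plays Std4 (best of 6, 6, 14, 18, 6); Nexon gets 7.
- Gamma → Orbyt plays Std2 (best of 2, 18, 4, 14, 14); Nexon gets 12.
Maximizing over 5, 7, 12, Nexon chooses Gamma. Subgame-perfect outcome: (Gamma, Std2) with payoffs (12, 18).
Under simultaneous play:
Nexon's best replies: Std1→Alpha; Std2→Beta; Std3→Gamma; Std4→Beta; Std5→Gamma.
Orbyt's best replies: Alpha→Std4; Beta→Std4; Gamma→Std2.
Only (Beta, Std4) has each player best-responding; Nash payoffs (7, 18).
Sequential outcome (Gamma, Std2) differs from the Nash profile (Beta, Std4).

no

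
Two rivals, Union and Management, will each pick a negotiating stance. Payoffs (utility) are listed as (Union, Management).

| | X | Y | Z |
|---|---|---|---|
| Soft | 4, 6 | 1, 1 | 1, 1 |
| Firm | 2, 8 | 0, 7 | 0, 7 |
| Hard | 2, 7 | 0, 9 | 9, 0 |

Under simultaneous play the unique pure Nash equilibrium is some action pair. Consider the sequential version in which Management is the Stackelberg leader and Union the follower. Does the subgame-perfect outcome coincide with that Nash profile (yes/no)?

yes

Work backward from Union's decision.
- X: Union compares 4, 2, 2 and picks Soft; Management would get 6.
- Y: Union compares 1, 0, 0 and picks Soft; Management would get 1.
- Z: Union compares 1, 0, 9 and picks Hard; Management would get 0.
Among 6, 1, 0, the best is 6 at X. Subgame-perfect outcome: (Soft, X) with payoffs (4, 6).
For the simultaneous game, intersect best replies.
Union's best replies: X→Soft; Y→Soft; Z→Hard.
Management's best replies: Soft→X; Firm→X; Hard→Y.
Only (Soft, X) has each player best-responding; Nash payoffs (4, 6).
Sequential outcome (Soft, X) coincides with the Nash profile (Soft, X).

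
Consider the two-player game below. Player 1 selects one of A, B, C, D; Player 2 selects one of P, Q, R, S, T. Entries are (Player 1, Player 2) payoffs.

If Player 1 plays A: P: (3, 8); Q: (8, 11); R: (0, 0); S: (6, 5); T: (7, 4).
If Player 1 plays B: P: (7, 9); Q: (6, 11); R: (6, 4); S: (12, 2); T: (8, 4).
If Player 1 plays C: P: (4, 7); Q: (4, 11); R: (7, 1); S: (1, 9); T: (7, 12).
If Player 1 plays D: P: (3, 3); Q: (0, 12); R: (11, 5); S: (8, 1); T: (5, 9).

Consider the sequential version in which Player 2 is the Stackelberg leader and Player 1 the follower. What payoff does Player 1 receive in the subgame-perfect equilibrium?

8

Player 1 best-responds to each possible Player 2 move:
- P: BR = B, leader payoff 9.
- Q: BR = A, leader payoff 11.
- R: BR = D, leader payoff 5.
- S: BR = B, leader payoff 2.
- T: BR = B, leader payoff 4.
Among 9, 11, 5, 2, 4, the best is 11 at Q. Subgame-perfect outcome: (A, Q) with payoffs (8, 11).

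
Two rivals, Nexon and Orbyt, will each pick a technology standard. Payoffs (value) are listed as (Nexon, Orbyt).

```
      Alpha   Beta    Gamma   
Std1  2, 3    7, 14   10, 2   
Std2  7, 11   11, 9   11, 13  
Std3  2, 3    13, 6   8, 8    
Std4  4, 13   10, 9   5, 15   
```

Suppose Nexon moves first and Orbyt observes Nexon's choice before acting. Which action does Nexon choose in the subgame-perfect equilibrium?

Work backward from Orbyt's decision.
- Std1 → Orbyt plays Beta (best of 3, 14, 2); Nexon gets 7.
- Std2 → Orbyt plays Gamma (best of 11, 9, 13); Nexon gets 11.
- Std3 → Orbyt plays Gamma (best of 3, 6, 8); Nexon gets 8.
- Std4 → Orbyt plays Gamma (best of 13, 9, 15); Nexon gets 5.
Maximizing over 7, 11, 8, 5, Nexon chooses Std2. Subgame-perfect outcome: (Std2, Gamma) with payoffs (11, 13).

Std2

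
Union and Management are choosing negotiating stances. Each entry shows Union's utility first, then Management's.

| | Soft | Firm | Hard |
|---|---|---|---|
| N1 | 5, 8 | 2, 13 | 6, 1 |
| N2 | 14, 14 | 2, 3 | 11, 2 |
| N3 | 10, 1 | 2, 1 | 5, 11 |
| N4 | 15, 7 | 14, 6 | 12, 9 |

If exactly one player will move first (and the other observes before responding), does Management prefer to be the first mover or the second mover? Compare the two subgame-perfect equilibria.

If Union leads: Management's best replies are N1→Firm, N2→Soft, N3→Hard, N4→Hard; Union's induced payoffs 2, 14, 5, 12; outcome (N2, Soft), payoffs (14, 14).
If Management leads: Union's best replies are Soft→N4, Firm→N4, Hard→N4; Management's induced payoffs 7, 6, 9; outcome (N4, Hard), payoffs (12, 9).
Management gets 9 moving first and 14 moving second, so Management prefers to move second.

second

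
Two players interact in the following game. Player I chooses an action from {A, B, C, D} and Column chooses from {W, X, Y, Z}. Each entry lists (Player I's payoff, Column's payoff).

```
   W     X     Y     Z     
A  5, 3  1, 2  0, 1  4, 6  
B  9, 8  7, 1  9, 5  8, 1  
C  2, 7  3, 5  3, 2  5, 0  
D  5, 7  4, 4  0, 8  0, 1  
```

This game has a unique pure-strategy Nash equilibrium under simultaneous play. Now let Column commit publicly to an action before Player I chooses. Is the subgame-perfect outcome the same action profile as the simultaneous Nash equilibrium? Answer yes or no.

Work backward from Player I's decision.
- W: Player I compares 5, 9, 2, 5 and picks B; Column would get 8.
- X: Player I compares 1, 7, 3, 4 and picks B; Column would get 1.
- Y: Player I compares 0, 9, 3, 0 and picks B; Column would get 5.
- Z: Player I compares 4, 8, 5, 0 and picks B; Column would get 1.
Column's induced payoffs are 8, 1, 5, 1, so Column commits to W. Subgame-perfect outcome: (B, W) with payoffs (9, 8).
Under simultaneous play:
Player I's best replies: W→B; X→B; Y→B; Z→B.
Column's best replies: A→Z; B→W; C→W; D→Y.
The unique mutual best reply is (B, W), giving (9, 8).
Sequential outcome (B, W) coincides with the Nash profile (B, W).

yes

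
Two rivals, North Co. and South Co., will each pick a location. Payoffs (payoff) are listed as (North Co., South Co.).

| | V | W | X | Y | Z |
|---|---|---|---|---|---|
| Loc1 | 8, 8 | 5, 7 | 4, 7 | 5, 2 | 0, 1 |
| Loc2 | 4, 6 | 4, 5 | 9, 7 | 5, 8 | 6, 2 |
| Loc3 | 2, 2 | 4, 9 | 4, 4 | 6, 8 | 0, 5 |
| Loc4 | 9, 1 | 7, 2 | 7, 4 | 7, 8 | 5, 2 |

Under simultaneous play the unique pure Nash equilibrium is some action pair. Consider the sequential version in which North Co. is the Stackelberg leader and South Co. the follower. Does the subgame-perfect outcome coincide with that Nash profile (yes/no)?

no

Backward induction with North Co. moving first.
- Loc1: BR = V, leader payoff 8.
- Loc2: BR = Y, leader payoff 5.
- Loc3: BR = W, leader payoff 4.
- Loc4: BR = Y, leader payoff 7.
North Co.'s induced payoffs are 8, 5, 4, 7, so North Co. commits to Loc1. Subgame-perfect outcome: (Loc1, V) with payoffs (8, 8).
Under simultaneous play:
North Co.'s best replies: V→Loc4; W→Loc4; X→Loc2; Y→Loc4; Z→Loc2.
South Co.'s best replies: Loc1→V; Loc2→Y; Loc3→W; Loc4→Y.
The unique mutual best reply is (Loc4, Y), giving (7, 8).
Sequential outcome (Loc1, V) differs from the Nash profile (Loc4, Y).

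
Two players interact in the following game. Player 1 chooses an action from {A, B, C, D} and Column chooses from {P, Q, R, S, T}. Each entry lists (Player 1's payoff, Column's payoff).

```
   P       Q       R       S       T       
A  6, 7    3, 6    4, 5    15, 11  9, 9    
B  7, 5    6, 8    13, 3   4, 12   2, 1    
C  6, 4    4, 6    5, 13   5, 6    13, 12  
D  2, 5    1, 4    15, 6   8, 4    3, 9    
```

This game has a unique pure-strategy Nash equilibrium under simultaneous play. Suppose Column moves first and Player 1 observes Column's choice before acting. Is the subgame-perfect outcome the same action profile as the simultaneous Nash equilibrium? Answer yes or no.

no

Backward induction with Column moving first.
- P: Player 1 compares 6, 7, 6, 2 and picks B; Column would get 5.
- Q: Player 1 compares 3, 6, 4, 1 and picks B; Column would get 8.
- R: Player 1 compares 4, 13, 5, 15 and picks D; Column would get 6.
- S: Player 1 compares 15, 4, 5, 8 and picks A; Column would get 11.
- T: Player 1 compares 9, 2, 13, 3 and picks C; Column would get 12.
Among 5, 8, 6, 11, 12, the best is 12 at T. Subgame-perfect outcome: (C, T) with payoffs (13, 12).
Under simultaneous play:
Player 1's best replies: P→B; Q→B; R→D; S→A; T→C.
Column's best replies: A→S; B→S; C→R; D→T.
Only (A, S) has each player best-responding; Nash payoffs (15, 11).
Sequential outcome (C, T) differs from the Nash profile (A, S).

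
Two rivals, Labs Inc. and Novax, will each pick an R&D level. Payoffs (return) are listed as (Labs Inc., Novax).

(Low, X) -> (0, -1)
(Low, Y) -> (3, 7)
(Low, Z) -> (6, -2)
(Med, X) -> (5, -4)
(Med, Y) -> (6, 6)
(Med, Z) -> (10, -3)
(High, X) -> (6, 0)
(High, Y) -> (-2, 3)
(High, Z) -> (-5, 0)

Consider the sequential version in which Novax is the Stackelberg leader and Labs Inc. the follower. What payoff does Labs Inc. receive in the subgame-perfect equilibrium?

6

Work backward from Labs Inc.'s decision.
- X: BR = High, leader payoff 0.
- Y: BR = Med, leader payoff 6.
- Z: BR = Med, leader payoff -3.
Maximizing over 0, 6, -3, Novax chooses Y. Subgame-perfect outcome: (Med, Y) with payoffs (6, 6).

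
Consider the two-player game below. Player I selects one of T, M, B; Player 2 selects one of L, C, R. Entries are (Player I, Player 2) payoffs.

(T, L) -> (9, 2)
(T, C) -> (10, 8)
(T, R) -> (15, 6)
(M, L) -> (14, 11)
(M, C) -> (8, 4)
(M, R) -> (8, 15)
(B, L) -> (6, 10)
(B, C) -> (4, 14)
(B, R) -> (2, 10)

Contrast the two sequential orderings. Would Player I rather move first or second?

second

If Player I leads: Player 2's best replies are T→C, M→R, B→C; Player I's induced payoffs 10, 8, 4; outcome (T, C), payoffs (10, 8).
If Player 2 leads: Player I's best replies are L→M, C→T, R→T; Player 2's induced payoffs 11, 8, 6; outcome (M, L), payoffs (14, 11).
Player I gets 10 moving first and 14 moving second, so Player I prefers to move second.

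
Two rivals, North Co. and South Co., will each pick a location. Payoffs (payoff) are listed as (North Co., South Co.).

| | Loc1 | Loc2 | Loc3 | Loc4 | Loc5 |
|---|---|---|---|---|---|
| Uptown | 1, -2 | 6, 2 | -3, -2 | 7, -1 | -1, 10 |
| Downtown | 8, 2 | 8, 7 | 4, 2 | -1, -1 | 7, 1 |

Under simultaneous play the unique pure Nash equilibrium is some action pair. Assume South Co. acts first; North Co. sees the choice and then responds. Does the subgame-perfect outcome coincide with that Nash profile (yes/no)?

North Co. best-responds to each possible South Co. move:
- Loc1: BR = Downtown, leader payoff 2.
- Loc2: BR = Downtown, leader payoff 7.
- Loc3: BR = Downtown, leader payoff 2.
- Loc4: BR = Uptown, leader payoff -1.
- Loc5: BR = Downtown, leader payoff 1.
Maximizing over 2, 7, 2, -1, 1, South Co. chooses Loc2. Subgame-perfect outcome: (Downtown, Loc2) with payoffs (8, 7).
Now find the simultaneous Nash equilibrium.
North Co.'s best replies: Loc1→Downtown; Loc2→Downtown; Loc3→Downtown; Loc4→Uptown; Loc5→Downtown.
South Co.'s best replies: Uptown→Loc5; Downtown→Loc2.
The unique mutual best reply is (Downtown, Loc2), giving (8, 7).
Sequential outcome (Downtown, Loc2) coincides with the Nash profile (Downtown, Loc2).

yes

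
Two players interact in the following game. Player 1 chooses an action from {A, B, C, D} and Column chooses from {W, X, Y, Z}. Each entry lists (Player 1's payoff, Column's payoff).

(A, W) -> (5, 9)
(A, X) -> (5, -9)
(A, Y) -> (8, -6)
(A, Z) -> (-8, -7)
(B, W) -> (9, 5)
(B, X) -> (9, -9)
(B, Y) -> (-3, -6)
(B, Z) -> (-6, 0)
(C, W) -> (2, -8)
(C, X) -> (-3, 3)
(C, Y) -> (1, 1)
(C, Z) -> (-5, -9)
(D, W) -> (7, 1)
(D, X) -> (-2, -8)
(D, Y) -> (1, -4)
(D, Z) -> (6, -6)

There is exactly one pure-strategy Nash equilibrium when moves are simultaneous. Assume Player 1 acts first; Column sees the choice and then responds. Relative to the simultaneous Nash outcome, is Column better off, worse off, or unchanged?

Solve by backward induction (Player 1 leads).
- A: Column compares 9, -9, -6, -7 and picks W; Player 1 would get 5.
- B: Column compares 5, -9, -6, 0 and picks W; Player 1 would get 9.
- C: Column compares -8, 3, 1, -9 and picks X; Player 1 would get -3.
- D: Column compares 1, -8, -4, -6 and picks W; Player 1 would get 7.
Maximizing over 5, 9, -3, 7, Player 1 chooses B. Subgame-perfect outcome: (B, W) with payoffs (9, 5).
Under simultaneous play:
Player 1's best replies: W→B; X→B; Y→A; Z→D.
Column's best replies: A→W; B→W; C→X; D→W.
Only (B, W) has each player best-responding; Nash payoffs (9, 5).
Column earns 5 sequentially versus 5 at the Nash outcome: unchanged.

unchanged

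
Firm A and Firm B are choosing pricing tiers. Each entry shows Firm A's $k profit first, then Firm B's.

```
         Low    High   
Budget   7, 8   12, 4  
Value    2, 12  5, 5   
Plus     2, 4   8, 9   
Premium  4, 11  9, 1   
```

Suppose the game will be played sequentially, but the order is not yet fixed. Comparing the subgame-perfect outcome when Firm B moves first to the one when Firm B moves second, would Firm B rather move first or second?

If Firm A leads: Firm B's best replies are Budget→Low, Value→Low, Plus→High, Premium→Low; Firm A's induced payoffs 7, 2, 8, 4; outcome (Plus, High), payoffs (8, 9).
If Firm B leads: Firm A's best replies are Low→Budget, High→Budget; Firm B's induced payoffs 8, 4; outcome (Budget, Low), payoffs (7, 8).
Firm B gets 8 moving first and 9 moving second, so Firm B prefers to move second.

second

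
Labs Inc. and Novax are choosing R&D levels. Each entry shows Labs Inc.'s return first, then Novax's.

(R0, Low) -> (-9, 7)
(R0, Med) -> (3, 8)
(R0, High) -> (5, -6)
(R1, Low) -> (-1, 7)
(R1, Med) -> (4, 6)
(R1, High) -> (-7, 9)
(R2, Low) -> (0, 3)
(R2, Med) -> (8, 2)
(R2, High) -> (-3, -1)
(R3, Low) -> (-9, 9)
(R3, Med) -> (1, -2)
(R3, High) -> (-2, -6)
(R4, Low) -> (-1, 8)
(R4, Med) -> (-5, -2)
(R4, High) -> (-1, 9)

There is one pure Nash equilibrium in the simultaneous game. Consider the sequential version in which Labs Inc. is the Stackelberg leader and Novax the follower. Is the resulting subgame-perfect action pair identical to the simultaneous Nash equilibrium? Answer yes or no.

no

Solve by backward induction (Labs Inc. leads).
- R0: BR = Med, leader payoff 3.
- R1: BR = High, leader payoff -7.
- R2: BR = Low, leader payoff 0.
- R3: BR = Low, leader payoff -9.
- R4: BR = High, leader payoff -1.
Among 3, -7, 0, -9, -1, the best is 3 at R0. Subgame-perfect outcome: (R0, Med) with payoffs (3, 8).
Now find the simultaneous Nash equilibrium.
Labs Inc.'s best replies: Low→R2; Med→R2; High→R0.
Novax's best replies: R0→Med; R1→High; R2→Low; R3→Low; R4→High.
Only (R2, Low) has each player best-responding; Nash payoffs (0, 3).
Sequential outcome (R0, Med) differs from the Nash profile (R2, Low).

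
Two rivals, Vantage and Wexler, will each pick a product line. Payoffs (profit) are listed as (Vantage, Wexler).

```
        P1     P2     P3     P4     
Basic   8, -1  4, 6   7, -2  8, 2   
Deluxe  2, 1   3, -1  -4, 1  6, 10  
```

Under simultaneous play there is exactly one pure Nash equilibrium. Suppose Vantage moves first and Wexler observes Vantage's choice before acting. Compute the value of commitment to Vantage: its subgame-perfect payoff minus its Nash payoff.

Wexler best-responds to each possible Vantage move:
- Basic → Wexler plays P2 (best of -1, 6, -2, 2); Vantage gets 4.
- Deluxe → Wexler plays P4 (best of 1, -1, 1, 10); Vantage gets 6.
Maximizing over 4, 6, Vantage chooses Deluxe. Subgame-perfect outcome: (Deluxe, P4) with payoffs (6, 10).
For the simultaneous game, intersect best replies.
Vantage's best replies: P1→Basic; P2→Basic; P3→Basic; P4→Basic.
Wexler's best replies: Basic→P2; Deluxe→P4.
The unique mutual best reply is (Basic, P2), giving (4, 6).
Vantage's commitment gain: 6 − 4 = 2.

2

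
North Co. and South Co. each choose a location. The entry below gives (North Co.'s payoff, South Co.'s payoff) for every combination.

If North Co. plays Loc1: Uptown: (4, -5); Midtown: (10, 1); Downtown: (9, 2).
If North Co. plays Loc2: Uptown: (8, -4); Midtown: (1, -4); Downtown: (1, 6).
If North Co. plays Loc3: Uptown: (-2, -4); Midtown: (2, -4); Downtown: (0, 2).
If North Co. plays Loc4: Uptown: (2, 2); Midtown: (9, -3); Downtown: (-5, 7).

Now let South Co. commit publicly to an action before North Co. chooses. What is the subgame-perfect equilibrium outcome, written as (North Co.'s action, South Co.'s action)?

Backward induction with South Co. moving first.
- Uptown → North Co. plays Loc2 (best of 4, 8, -2, 2); South Co. gets -4.
- Midtown → North Co. plays Loc1 (best of 10, 1, 2, 9); South Co. gets 1.
- Downtown → North Co. plays Loc1 (best of 9, 1, 0, -5); South Co. gets 2.
Among -4, 1, 2, the best is 2 at Downtown. Subgame-perfect outcome: (Loc1, Downtown) with payoffs (9, 2).

(Loc1, Downtown)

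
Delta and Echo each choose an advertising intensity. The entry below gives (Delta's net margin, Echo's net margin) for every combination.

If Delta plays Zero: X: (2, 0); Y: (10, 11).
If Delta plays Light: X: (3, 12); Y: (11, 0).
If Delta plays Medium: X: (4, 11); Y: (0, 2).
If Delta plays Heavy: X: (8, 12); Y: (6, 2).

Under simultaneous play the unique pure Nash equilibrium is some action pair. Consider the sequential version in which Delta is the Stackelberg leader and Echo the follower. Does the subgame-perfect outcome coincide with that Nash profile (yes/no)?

Backward induction with Delta moving first.
- Zero: Echo compares 0, 11 and picks Y; Delta would get 10.
- Light: Echo compares 12, 0 and picks X; Delta would get 3.
- Medium: Echo compares 11, 2 and picks X; Delta would get 4.
- Heavy: Echo compares 12, 2 and picks X; Delta would get 8.
Among 10, 3, 4, 8, the best is 10 at Zero. Subgame-perfect outcome: (Zero, Y) with payoffs (10, 11).
For the simultaneous game, intersect best replies.
Delta's best replies: X→Heavy; Y→Light.
Echo's best replies: Zero→Y; Light→X; Medium→X; Heavy→X.
The unique mutual best reply is (Heavy, X), giving (8, 12).
Sequential outcome (Zero, Y) differs from the Nash profile (Heavy, X).

no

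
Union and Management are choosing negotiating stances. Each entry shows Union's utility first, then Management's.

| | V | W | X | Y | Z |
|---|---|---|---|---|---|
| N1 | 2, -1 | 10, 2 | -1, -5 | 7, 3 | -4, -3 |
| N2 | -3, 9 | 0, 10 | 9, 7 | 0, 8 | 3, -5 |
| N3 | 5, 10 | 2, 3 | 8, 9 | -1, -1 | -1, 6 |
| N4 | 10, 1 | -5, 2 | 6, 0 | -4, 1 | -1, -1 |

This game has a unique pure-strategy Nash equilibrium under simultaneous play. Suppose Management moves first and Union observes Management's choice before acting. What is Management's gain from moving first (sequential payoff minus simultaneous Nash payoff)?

4

Solve by backward induction (Management leads).
- V: BR = N4, leader payoff 1.
- W: BR = N1, leader payoff 2.
- X: BR = N2, leader payoff 7.
- Y: BR = N1, leader payoff 3.
- Z: BR = N2, leader payoff -5.
Management's induced payoffs are 1, 2, 7, 3, -5, so Management commits to X. Subgame-perfect outcome: (N2, X) with payoffs (9, 7).
For the simultaneous game, intersect best replies.
Union's best replies: V→N4; W→N1; X→N2; Y→N1; Z→N2.
Management's best replies: N1→Y; N2→W; N3→V; N4→W.
Only (N1, Y) has each player best-responding; Nash payoffs (7, 3).
Management's commitment gain: 7 − 3 = 4.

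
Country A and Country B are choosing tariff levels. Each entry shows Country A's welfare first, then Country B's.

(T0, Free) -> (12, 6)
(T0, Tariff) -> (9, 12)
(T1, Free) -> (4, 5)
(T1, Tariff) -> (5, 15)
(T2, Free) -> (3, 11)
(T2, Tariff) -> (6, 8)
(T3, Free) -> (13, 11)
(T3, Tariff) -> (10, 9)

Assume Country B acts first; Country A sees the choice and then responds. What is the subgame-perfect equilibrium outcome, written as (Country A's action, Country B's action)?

(T3, Free)

Country A best-responds to each possible Country B move:
- Free: BR = T3, leader payoff 11.
- Tariff: BR = T3, leader payoff 9.
Maximizing over 11, 9, Country B chooses Free. Subgame-perfect outcome: (T3, Free) with payoffs (13, 11).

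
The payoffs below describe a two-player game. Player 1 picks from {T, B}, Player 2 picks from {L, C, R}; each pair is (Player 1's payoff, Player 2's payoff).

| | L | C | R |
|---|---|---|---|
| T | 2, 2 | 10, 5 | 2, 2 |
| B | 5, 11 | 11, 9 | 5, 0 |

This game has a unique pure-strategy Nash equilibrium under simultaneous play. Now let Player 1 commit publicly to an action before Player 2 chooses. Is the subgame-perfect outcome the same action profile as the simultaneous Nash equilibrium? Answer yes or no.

Backward induction with Player 1 moving first.
- T: Player 2 compares 2, 5, 2 and picks C; Player 1 would get 10.
- B: Player 2 compares 11, 9, 0 and picks L; Player 1 would get 5.
Maximizing over 10, 5, Player 1 chooses T. Subgame-perfect outcome: (T, C) with payoffs (10, 5).
Under simultaneous play:
Player 1's best replies: L→B; C→B; R→B.
Player 2's best replies: T→C; B→L.
The unique mutual best reply is (B, L), giving (5, 11).
Sequential outcome (T, C) differs from the Nash profile (B, L).

no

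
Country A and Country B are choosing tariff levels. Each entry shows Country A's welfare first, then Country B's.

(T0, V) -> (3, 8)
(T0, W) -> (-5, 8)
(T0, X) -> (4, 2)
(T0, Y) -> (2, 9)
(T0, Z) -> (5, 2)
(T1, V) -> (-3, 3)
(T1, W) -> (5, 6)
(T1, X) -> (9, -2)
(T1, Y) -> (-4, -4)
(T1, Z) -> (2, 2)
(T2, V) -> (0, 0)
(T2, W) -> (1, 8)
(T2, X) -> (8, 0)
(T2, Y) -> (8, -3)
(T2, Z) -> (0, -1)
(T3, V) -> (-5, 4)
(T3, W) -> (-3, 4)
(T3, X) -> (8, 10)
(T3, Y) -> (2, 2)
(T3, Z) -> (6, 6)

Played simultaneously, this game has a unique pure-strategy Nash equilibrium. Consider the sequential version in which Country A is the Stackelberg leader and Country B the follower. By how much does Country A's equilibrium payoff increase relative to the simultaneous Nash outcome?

3

Country B best-responds to each possible Country A move:
- T0: BR = Y, leader payoff 2.
- T1: BR = W, leader payoff 5.
- T2: BR = W, leader payoff 1.
- T3: BR = X, leader payoff 8.
Maximizing over 2, 5, 1, 8, Country A chooses T3. Subgame-perfect outcome: (T3, X) with payoffs (8, 10).
Now find the simultaneous Nash equilibrium.
Country A's best replies: V→T0; W→T1; X→T1; Y→T2; Z→T3.
Country B's best replies: T0→Y; T1→W; T2→W; T3→X.
The unique mutual best reply is (T1, W), giving (5, 6).
Country A's commitment gain: 8 − 5 = 3.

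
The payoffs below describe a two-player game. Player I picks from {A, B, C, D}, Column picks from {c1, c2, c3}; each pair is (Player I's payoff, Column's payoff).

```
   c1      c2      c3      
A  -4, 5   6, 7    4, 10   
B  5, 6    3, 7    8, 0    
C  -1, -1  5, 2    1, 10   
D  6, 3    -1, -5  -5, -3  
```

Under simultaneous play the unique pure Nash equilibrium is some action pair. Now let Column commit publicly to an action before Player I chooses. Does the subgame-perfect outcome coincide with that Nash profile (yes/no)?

Player I best-responds to each possible Column move:
- c1: BR = D, leader payoff 3.
- c2: BR = A, leader payoff 7.
- c3: BR = B, leader payoff 0.
Maximizing over 3, 7, 0, Column chooses c2. Subgame-perfect outcome: (A, c2) with payoffs (6, 7).
Under simultaneous play:
Player I's best replies: c1→D; c2→A; c3→B.
Column's best replies: A→c3; B→c2; C→c3; D→c1.
Only (D, c1) has each player best-responding; Nash payoffs (6, 3).
Sequential outcome (A, c2) differs from the Nash profile (D, c1).

no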